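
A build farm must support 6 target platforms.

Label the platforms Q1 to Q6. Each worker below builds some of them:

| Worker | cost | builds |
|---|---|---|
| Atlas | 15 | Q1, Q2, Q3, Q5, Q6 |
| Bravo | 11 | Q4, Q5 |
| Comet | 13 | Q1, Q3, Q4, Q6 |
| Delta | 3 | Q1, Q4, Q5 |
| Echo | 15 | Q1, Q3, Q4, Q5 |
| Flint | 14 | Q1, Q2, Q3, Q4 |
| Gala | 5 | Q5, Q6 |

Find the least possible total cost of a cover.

Atlas, Delta together cover every platform (Atlas ∪ Delta = {Q1, Q2, Q3, Q4, Q5, Q6}); total cost 15 + 3 = 18.
No covering selection has total cost below 18.

18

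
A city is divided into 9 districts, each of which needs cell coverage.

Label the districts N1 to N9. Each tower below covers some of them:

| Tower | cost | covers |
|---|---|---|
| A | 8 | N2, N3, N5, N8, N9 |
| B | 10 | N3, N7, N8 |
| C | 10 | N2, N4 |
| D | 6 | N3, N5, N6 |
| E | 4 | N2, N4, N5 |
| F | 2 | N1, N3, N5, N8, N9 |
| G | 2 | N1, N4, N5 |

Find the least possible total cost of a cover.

B, D, E, F together cover every district (B ∪ D ∪ E ∪ F = {N1, N2, N3, N4, N5, N6, N7, N8, N9}); total cost 10 + 6 + 4 + 2 = 22.
No covering selection has total cost below 22.

22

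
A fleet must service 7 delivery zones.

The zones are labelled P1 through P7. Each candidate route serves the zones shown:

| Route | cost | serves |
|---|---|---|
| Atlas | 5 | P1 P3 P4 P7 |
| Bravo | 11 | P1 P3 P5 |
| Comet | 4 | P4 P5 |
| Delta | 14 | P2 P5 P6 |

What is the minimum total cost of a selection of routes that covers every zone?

19

Atlas, Delta together cover every zone (Atlas ∪ Delta = {P1, P2, P3, P4, P5, P6, P7}); total cost 5 + 14 = 19.
The greedy pick Atlas, Comet, Delta costs 23; no covering selection beats 19.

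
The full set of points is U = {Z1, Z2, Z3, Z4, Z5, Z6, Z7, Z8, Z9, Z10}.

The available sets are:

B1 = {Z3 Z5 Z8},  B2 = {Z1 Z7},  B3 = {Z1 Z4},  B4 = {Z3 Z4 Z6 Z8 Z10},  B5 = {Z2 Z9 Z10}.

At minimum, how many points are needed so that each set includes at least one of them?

The 3 points {Z1, Z2, Z3} hit every set.
The sets B1, B3, B5 are pairwise disjoint, so any hitting set needs a separate point for each — at least 3. Hence 3 is optimal.

3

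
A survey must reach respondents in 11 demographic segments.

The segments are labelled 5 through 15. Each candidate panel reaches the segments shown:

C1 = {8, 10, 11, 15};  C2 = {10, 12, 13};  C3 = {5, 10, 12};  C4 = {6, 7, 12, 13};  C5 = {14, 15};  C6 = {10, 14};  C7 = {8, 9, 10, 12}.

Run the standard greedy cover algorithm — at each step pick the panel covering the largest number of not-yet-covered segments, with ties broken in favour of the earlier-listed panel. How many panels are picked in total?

5

Greedy: pick C1 (covers 4 new) → pick C4 (covers 4 new) → pick C3 (covers 1 new) → pick C5 (covers 1 new) → pick C7 (covers 1 new). Total picks: 5.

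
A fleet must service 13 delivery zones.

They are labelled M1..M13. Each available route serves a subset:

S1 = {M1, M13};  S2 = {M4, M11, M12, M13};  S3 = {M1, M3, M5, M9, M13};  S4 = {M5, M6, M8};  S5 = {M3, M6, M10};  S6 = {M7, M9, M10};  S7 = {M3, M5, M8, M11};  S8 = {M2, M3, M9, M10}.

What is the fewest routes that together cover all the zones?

5

S2 and S3 and S4 and S6 and S8 together: S2 ∪ S3 ∪ S4 ∪ S6 ∪ S8 = {M1, M2, M3, M4, M5, M6, M7, M8, M9, M10, M11, M12, M13} — every zone is covered.
No 4 of the 8 routes cover everything (all 70 combinations miss at least one zone), so 5 is optimal.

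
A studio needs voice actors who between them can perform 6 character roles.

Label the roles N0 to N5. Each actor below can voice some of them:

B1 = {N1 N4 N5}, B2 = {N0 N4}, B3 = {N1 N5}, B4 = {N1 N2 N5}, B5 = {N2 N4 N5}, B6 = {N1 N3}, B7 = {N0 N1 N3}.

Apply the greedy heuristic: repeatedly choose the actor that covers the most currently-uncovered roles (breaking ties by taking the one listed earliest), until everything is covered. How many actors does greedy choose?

3

Greedy: pick B1 (covers 3 new) → pick B7 (covers 2 new) → pick B4 (covers 1 new). Total picks: 3.
(The true minimum cover uses only 2 actors, so greedy is not optimal here.)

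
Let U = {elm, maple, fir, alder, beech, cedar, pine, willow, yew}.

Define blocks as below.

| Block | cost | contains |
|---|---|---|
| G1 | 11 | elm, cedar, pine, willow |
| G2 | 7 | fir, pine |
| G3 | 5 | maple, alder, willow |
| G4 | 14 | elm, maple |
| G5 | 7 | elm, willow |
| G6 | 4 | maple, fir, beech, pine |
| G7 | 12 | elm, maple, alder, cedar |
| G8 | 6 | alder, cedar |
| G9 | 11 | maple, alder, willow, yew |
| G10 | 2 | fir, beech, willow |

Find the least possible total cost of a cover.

G1, G9, G10 together cover every element (G1 ∪ G9 ∪ G10 = {elm, maple, fir, alder, beech, cedar, pine, willow, yew}); total cost 11 + 11 + 2 = 24.
The greedy pick G10, G6, G8, G5, G9 costs 30; no covering selection beats 24.

24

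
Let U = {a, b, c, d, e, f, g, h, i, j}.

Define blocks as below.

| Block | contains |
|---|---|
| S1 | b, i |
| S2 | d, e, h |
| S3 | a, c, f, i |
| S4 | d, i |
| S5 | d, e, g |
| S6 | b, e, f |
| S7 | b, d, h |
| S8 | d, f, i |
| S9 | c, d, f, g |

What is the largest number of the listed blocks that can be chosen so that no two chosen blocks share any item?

S1, S2 are pairwise disjoint (S1={b,i}; S2={d,e,h}).
Every remaining block overlaps one of these, and no 3 of the listed blocks are pairwise disjoint, so 2 is the maximum.

2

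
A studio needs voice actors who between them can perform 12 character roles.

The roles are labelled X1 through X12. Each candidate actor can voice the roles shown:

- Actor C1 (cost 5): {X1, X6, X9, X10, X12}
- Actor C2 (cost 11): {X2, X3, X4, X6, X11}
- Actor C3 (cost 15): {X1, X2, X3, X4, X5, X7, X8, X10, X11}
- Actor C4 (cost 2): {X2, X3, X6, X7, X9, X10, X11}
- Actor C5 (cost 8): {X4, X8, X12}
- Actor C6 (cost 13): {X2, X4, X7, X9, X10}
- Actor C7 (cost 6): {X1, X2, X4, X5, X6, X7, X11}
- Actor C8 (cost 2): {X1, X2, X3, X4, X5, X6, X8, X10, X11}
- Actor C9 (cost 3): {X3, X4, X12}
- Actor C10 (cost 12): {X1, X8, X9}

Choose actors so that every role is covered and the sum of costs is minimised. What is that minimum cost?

C4, C8, C9 together cover every role (C4 ∪ C8 ∪ C9 = {X1, X2, X3, X4, X5, X6, X7, X8, X9, X10, X11, X12}); total cost 2 + 2 + 3 = 7.
No covering selection has total cost below 7.

7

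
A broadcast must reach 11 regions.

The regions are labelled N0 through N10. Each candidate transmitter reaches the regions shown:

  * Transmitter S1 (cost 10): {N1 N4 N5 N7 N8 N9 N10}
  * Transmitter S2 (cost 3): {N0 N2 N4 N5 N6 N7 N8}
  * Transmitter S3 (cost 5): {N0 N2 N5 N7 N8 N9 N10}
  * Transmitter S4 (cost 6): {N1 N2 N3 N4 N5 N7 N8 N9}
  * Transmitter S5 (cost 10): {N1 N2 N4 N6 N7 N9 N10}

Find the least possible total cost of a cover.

S2, S3, S4 together cover every region (S2 ∪ S3 ∪ S4 = {N0, N1, N2, N3, N4, N5, N6, N7, N8, N9, N10}); total cost 3 + 5 + 6 = 14.
No covering selection has total cost below 14.

14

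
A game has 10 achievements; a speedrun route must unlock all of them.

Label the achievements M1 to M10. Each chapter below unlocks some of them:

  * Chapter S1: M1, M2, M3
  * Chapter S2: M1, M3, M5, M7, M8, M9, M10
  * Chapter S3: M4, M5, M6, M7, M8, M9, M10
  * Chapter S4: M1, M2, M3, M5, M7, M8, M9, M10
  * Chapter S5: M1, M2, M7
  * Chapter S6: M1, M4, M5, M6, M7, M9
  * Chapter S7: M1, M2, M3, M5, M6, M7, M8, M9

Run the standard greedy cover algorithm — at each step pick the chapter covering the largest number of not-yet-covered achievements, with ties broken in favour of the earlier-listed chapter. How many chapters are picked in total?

2

Greedy: pick S4 (covers 8 new) → pick S3 (covers 2 new). Total picks: 2.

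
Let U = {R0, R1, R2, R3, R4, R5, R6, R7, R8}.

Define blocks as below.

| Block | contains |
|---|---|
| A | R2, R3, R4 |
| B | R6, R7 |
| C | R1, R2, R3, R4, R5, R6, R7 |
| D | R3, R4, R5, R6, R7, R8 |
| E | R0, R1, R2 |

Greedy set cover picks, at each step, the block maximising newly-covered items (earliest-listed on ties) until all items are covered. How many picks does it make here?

3

Greedy: pick C (covers 7 new) → pick D (covers 1 new) → pick E (covers 1 new). Total picks: 3.
(The true minimum cover uses only 2 blocks, so greedy is not optimal here.)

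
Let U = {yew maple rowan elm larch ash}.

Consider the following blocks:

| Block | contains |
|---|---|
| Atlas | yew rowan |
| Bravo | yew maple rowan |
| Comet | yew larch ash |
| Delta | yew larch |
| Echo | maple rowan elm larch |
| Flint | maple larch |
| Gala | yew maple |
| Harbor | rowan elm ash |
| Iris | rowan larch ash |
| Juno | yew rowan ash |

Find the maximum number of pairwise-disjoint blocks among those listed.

2

Flint, Juno are pairwise disjoint (Flint={maple,larch}; Juno={yew,rowan,ash}).
Every remaining block overlaps one of these, and no 3 of the listed blocks are pairwise disjoint, so 2 is the maximum.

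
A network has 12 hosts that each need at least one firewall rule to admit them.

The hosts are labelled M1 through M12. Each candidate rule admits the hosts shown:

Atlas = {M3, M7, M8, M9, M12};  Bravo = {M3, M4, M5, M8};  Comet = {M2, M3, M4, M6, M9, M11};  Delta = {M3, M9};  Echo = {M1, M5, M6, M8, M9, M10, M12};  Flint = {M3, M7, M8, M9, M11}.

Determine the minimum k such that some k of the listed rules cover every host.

Comet and Echo and Flint together: Comet ∪ Echo ∪ Flint = {M1, M2, M3, M4, M5, M6, M7, M8, M9, M10, M11, M12} — every host is covered.
Only Echo contains M1, so Echo is forced; the remaining 5 hosts need at least 2 more rules (each remaining rule adds at most 4) — so at least 3 rules are needed, and 3 is optimal.

3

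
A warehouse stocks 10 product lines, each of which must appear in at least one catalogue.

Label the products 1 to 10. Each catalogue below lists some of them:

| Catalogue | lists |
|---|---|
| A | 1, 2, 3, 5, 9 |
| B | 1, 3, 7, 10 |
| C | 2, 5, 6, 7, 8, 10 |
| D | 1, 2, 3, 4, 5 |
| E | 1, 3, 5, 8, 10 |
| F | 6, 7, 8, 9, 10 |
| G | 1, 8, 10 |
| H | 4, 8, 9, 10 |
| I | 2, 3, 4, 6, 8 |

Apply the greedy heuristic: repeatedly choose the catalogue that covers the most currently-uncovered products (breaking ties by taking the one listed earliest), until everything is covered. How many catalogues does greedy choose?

Greedy: pick C (covers 6 new) → pick A (covers 3 new) → pick D (covers 1 new). Total picks: 3.
(The true minimum cover uses only 2 catalogues, so greedy is not optimal here.)

3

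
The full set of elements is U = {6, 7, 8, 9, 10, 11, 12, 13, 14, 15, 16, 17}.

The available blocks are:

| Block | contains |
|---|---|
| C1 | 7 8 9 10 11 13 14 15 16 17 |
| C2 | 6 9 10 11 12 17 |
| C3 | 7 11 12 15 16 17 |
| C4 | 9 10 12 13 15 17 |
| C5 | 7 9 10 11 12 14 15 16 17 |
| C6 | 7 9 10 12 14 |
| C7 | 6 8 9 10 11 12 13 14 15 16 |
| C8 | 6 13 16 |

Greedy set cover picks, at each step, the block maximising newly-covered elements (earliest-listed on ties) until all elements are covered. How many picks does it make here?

Greedy: pick C1 (covers 10 new) → pick C2 (covers 2 new). Total picks: 2.

2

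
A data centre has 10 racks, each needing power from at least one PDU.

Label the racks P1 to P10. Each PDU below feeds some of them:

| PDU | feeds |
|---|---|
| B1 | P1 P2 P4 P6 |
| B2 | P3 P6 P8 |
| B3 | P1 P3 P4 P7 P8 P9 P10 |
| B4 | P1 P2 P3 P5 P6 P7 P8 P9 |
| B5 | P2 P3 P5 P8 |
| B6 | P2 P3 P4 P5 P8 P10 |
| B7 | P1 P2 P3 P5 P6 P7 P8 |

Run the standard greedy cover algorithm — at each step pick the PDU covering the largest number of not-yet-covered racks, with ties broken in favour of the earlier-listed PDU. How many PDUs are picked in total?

2

Greedy: pick B4 (covers 8 new) → pick B3 (covers 2 new). Total picks: 2.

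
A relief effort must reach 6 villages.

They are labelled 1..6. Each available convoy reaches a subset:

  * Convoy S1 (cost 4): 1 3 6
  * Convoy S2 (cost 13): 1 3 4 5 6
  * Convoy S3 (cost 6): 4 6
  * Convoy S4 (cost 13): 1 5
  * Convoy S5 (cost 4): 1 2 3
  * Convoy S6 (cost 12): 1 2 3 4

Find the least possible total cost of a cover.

S2, S5 together cover every village (S2 ∪ S5 = {1, 2, 3, 4, 5, 6}); total cost 13 + 4 = 17.
The greedy pick S1, S5, S3, S2 costs 27; no covering selection beats 17.

17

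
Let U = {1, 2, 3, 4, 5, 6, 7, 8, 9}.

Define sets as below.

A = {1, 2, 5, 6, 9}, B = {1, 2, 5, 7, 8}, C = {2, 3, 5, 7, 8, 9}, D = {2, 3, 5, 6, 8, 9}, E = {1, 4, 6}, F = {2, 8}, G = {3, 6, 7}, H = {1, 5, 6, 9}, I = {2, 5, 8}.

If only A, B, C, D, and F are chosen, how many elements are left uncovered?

Union of A, B, C, D, F = {1, 2, 3, 5, 6, 7, 8, 9}.
Not covered: 4 — 1 element.

1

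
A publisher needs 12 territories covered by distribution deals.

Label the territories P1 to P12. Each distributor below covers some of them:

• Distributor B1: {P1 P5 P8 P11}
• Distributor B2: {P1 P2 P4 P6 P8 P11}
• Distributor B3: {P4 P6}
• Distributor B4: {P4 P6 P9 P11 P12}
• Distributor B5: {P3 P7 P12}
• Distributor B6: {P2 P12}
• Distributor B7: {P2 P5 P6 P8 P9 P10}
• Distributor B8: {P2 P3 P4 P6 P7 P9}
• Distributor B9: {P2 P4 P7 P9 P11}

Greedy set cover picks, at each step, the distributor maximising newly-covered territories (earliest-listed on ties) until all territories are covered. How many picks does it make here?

Greedy: pick B2 (covers 6 new) → pick B5 (covers 3 new) → pick B7 (covers 3 new). Total picks: 3.

3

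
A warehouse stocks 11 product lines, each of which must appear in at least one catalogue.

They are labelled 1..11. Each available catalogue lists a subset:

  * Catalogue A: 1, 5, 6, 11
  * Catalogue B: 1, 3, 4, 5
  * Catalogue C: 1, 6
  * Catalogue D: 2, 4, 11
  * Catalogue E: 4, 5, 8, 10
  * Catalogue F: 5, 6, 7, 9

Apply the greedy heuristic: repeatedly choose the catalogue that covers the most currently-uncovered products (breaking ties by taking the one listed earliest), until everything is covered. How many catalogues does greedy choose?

5

Greedy: pick A (covers 4 new) → pick E (covers 3 new) → pick F (covers 2 new) → pick B (covers 1 new) → pick D (covers 1 new). Total picks: 5.
(The true minimum cover uses only 4 catalogues, so greedy is not optimal here.)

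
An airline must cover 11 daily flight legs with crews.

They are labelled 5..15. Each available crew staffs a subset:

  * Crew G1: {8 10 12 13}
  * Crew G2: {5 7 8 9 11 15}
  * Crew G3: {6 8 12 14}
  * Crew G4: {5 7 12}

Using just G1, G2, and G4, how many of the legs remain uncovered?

2

Union of G1, G2, G4 = {5, 7, 8, 9, 10, 11, 12, 13, 15}.
Not covered: 6, 14 — 2 legs.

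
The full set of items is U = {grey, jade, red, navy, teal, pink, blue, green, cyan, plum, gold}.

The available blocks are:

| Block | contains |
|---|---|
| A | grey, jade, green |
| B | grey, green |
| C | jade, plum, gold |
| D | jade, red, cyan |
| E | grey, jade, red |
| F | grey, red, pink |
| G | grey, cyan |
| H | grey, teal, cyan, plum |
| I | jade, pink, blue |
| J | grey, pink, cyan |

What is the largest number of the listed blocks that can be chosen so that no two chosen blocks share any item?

B, I are pairwise disjoint (B={grey,green}; I={jade,pink,blue}).
Every remaining block overlaps one of these, and no 3 of the listed blocks are pairwise disjoint, so 2 is the maximum.

2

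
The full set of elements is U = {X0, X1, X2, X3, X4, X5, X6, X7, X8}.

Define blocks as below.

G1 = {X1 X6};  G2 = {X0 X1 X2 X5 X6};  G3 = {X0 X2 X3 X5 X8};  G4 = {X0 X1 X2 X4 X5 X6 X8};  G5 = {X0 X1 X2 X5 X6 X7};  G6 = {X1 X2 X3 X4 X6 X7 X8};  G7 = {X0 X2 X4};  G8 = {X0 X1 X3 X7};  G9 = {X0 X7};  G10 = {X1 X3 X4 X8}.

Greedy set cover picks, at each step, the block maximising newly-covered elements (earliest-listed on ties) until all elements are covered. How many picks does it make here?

Greedy: pick G4 (covers 7 new) → pick G6 (covers 2 new). Total picks: 2.

2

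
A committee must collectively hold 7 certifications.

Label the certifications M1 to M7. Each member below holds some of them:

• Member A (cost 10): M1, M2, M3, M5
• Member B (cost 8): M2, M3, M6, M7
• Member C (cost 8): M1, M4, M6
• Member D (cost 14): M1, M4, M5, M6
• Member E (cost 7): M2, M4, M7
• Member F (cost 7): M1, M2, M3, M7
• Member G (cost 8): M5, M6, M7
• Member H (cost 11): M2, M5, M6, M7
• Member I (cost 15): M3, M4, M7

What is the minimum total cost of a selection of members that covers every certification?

21

D, F together cover every certification (D ∪ F = {M1, M2, M3, M4, M5, M6, M7}); total cost 14 + 7 = 21.
The greedy pick F, C, G costs 23; no covering selection beats 21.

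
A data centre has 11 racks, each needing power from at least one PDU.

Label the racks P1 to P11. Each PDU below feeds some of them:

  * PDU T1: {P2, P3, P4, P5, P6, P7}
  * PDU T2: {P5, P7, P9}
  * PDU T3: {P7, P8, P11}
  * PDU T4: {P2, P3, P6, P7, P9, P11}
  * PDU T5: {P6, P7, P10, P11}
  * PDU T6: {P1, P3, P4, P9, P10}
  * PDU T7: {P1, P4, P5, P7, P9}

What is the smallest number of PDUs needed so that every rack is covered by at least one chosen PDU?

3

Take {T1, T3, T6}. Their union is {P1, P2, P3, P4, P5, P6, P7, P8, P9, P10, P11}, which is all 11 racks.
Only T3 contains P8, so T3 is forced; the remaining 8 racks need at least 2 more PDUs (each remaining PDU adds at most 5) — so at least 3 PDUs are needed, and 3 is optimal.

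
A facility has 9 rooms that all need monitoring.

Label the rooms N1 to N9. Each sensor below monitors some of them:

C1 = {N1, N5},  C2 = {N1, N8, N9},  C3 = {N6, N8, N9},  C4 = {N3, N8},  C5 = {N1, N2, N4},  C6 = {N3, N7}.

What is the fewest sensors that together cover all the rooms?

4

C1 and C3 and C5 and C6 together: C1 ∪ C3 ∪ C5 ∪ C6 = {N1, N2, N3, N4, N5, N6, N7, N8, N9} — every room is covered.
Only C1 contains N5, so C1 is forced; the remaining 7 rooms need at least 3 more sensors (each remaining sensor adds at most 3) — so at least 4 sensors are needed, and 4 is optimal.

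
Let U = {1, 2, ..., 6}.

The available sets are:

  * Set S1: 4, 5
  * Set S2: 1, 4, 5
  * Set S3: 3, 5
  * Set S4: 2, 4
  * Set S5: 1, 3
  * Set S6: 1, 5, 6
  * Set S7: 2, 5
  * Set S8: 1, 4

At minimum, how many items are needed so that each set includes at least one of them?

H = {1, 4, 5} meets every set (each contains at least one member of H), and |H| = 3.
No choice of 2 items meets every set, so 3 is the minimum.

3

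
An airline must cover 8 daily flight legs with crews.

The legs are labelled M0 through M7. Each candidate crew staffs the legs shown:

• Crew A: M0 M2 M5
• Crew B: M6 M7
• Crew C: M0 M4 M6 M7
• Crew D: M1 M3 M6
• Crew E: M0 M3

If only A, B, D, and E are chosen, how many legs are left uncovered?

1

Union of A, B, D, E = {M0, M1, M2, M3, M5, M6, M7}.
Not covered: M4 — 1 leg.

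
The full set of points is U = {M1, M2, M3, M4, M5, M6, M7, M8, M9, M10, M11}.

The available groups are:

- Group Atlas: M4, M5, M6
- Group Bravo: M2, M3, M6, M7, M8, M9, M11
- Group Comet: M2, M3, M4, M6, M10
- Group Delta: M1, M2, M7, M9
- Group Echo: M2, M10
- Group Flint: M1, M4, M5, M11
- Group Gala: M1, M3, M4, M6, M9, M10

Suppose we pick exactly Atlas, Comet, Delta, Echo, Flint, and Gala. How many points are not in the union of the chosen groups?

Union of Atlas, Comet, Delta, Echo, Flint, Gala = {M1, M2, M3, M4, M5, M6, M7, M9, M10, M11}.
Not covered: M8 — 1 point.

1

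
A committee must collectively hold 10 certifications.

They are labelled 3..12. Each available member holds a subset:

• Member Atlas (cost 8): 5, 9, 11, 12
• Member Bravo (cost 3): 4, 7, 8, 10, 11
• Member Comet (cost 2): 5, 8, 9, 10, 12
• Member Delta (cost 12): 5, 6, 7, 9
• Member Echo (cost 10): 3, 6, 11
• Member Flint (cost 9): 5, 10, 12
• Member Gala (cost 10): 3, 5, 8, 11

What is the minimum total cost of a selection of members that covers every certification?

15

Bravo, Comet, Echo together cover every certification (Bravo ∪ Comet ∪ Echo = {3, 4, 5, 6, 7, 8, 9, 10, 11, 12}); total cost 3 + 2 + 10 = 15.
No covering selection has total cost below 15.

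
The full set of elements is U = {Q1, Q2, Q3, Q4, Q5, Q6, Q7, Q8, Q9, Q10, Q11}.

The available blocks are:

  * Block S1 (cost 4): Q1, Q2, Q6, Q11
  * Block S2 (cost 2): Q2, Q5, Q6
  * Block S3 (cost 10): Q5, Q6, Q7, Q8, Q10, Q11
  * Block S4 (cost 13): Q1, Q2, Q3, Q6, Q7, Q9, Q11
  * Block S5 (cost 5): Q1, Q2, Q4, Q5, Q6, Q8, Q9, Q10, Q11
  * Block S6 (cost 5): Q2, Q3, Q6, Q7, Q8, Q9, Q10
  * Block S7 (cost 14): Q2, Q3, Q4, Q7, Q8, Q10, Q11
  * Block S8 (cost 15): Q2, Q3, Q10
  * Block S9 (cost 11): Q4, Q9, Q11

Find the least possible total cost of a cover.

S5, S6 together cover every element (S5 ∪ S6 = {Q1, Q2, Q3, Q4, Q5, Q6, Q7, Q8, Q9, Q10, Q11}); total cost 5 + 5 = 10.
No covering selection has total cost below 10.

10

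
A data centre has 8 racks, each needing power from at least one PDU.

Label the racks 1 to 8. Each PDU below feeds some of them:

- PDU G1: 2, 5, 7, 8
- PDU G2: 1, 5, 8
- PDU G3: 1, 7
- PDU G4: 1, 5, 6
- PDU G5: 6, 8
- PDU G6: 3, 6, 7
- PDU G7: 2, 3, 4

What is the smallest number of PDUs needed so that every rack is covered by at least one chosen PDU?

Take {G1, G4, G7}. Their union is {1, 2, 3, 4, 5, 6, 7, 8}, which is all 8 racks.
Only G7 contains 4, so G7 is forced; the remaining 5 racks need at least 2 more PDUs (each remaining PDU adds at most 3) — so at least 3 PDUs are needed, and 3 is optimal.

3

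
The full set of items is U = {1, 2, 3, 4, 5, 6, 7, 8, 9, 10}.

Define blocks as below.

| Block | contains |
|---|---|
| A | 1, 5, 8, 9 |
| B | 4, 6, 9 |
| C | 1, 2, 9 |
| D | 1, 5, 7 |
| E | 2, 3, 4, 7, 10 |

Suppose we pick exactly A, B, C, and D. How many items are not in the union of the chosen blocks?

Union of A, B, C, D = {1, 2, 4, 5, 6, 7, 8, 9}.
Not covered: 3, 10 — 2 items.

2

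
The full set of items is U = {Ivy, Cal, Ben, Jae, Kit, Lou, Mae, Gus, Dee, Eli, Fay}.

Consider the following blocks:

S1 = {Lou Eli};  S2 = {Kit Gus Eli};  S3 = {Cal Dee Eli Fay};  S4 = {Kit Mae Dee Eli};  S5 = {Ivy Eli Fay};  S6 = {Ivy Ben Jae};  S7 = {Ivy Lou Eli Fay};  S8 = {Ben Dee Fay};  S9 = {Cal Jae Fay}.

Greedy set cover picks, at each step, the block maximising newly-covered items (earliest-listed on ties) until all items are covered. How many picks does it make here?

5

Greedy: pick S3 (covers 4 new) → pick S6 (covers 3 new) → pick S2 (covers 2 new) → pick S1 (covers 1 new) → pick S4 (covers 1 new). Total picks: 5.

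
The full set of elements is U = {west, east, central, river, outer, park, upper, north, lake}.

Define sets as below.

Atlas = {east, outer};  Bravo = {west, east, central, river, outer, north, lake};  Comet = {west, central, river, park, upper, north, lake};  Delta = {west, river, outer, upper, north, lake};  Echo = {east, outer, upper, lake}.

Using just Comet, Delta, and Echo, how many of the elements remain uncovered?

Union of Comet, Delta, Echo = {west, east, central, river, outer, park, upper, north, lake} — that's every element, so 0 are uncovered.

0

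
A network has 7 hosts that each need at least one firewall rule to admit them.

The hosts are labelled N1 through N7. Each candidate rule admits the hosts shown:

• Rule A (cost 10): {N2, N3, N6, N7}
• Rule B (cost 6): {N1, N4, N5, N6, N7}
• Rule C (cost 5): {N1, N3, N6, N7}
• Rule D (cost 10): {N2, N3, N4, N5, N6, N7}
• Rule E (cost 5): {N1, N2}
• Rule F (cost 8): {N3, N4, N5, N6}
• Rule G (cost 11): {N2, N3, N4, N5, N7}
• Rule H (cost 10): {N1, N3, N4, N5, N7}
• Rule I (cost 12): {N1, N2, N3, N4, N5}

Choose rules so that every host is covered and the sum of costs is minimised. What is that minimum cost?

15

D, E together cover every host (D ∪ E = {N1, N2, N3, N4, N5, N6, N7}); total cost 10 + 5 = 15.
The greedy pick B, A costs 16; no covering selection beats 15.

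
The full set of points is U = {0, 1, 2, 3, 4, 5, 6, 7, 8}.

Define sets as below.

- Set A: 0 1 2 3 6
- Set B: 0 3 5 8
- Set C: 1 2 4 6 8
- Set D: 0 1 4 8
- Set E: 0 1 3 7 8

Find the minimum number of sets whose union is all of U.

B, C, and E cover everything between them: the union {0, 1, 2, 3, 4, 5, 6, 7, 8} is all of U.
Only B contains 5, so B is forced; the remaining 5 points need at least 2 more sets (each remaining set adds at most 4) — so at least 3 sets are needed, and 3 is optimal.

3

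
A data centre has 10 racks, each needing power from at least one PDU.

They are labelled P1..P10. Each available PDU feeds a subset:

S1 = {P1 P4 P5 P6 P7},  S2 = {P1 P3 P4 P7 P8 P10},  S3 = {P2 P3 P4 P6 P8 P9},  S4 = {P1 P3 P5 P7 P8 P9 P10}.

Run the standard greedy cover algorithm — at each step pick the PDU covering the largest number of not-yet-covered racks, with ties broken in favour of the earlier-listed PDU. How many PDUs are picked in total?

2

Greedy: pick S4 (covers 7 new) → pick S3 (covers 3 new). Total picks: 2.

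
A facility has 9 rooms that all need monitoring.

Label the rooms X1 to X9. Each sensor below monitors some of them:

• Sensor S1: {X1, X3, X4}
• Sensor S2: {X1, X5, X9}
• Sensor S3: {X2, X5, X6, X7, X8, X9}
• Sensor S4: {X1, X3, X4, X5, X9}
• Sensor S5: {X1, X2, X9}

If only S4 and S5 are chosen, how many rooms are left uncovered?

Union of S4, S5 = {X1, X2, X3, X4, X5, X9}.
Not covered: X6, X7, X8 — 3 rooms.

3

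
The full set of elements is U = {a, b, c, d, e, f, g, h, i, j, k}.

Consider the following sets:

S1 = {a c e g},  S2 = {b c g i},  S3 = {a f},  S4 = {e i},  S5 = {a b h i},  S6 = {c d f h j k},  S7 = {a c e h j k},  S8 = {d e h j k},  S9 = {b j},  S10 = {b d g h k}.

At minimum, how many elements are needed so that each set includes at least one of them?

3

The 3 elements {b, e, f} hit every set.
The sets S2, S3, S8 are pairwise disjoint, so any hitting set needs a separate element for each — at least 3. Hence 3 is optimal.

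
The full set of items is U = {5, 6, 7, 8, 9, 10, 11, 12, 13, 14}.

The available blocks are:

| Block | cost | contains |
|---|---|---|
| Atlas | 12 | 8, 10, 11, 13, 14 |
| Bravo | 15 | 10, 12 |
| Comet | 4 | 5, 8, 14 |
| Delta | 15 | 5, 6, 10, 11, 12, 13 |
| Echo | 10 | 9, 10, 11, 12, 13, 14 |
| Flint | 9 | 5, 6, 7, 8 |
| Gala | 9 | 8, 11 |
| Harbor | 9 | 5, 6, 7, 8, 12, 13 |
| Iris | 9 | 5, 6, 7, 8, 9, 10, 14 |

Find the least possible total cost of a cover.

19

Echo, Iris together cover every item (Echo ∪ Iris = {5, 6, 7, 8, 9, 10, 11, 12, 13, 14}); total cost 10 + 9 = 19.
No covering selection has total cost below 19.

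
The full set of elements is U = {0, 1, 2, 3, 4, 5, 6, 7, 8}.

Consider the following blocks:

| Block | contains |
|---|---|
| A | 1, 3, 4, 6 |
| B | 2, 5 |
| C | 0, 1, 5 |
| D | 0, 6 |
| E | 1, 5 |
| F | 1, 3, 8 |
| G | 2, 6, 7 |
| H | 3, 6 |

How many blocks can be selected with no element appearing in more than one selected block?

B, D, F are pairwise disjoint (B={2,5}; D={0,6}; F={1,3,8}).
Every remaining block overlaps one of these, and no 4 of the listed blocks are pairwise disjoint, so 3 is the maximum.

3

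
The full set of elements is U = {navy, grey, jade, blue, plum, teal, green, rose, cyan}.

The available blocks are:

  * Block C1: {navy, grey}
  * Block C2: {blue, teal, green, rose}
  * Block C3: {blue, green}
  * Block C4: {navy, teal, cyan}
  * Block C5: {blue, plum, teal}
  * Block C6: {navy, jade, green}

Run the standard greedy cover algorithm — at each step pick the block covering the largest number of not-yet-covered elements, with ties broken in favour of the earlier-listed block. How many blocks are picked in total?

Greedy: pick C2 (covers 4 new) → pick C1 (covers 2 new) → pick C4 (covers 1 new) → pick C5 (covers 1 new) → pick C6 (covers 1 new). Total picks: 5.

5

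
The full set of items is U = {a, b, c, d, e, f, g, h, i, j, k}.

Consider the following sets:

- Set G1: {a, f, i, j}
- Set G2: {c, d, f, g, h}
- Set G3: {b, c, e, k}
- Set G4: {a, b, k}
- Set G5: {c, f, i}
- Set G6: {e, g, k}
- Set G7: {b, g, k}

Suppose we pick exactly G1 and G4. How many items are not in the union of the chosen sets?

5

Union of G1, G4 = {a, b, f, i, j, k}.
Not covered: c, d, e, g, h — 5 items.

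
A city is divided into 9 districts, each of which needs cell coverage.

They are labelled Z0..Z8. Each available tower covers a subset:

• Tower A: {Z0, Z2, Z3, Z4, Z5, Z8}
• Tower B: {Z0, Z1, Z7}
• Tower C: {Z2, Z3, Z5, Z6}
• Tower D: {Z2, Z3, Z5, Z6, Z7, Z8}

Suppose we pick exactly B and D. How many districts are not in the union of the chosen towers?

Union of B, D = {Z0, Z1, Z2, Z3, Z5, Z6, Z7, Z8}.
Not covered: Z4 — 1 district.

1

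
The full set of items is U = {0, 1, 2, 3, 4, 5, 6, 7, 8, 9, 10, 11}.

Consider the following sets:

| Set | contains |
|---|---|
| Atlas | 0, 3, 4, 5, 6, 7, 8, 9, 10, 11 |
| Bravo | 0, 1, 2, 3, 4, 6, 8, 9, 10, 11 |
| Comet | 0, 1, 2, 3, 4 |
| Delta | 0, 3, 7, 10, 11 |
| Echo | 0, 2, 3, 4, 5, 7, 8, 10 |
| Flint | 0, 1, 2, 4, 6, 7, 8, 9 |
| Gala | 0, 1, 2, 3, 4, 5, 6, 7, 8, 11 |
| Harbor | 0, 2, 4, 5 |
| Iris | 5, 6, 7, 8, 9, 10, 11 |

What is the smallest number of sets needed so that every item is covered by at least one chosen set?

Atlas and Comet cover everything between them: the union {0, 1, 2, 3, 4, 5, 6, 7, 8, 9, 10, 11} is all of U.
No single set has all 12 items (the largest, Atlas, has 10), so 2 is optimal.

2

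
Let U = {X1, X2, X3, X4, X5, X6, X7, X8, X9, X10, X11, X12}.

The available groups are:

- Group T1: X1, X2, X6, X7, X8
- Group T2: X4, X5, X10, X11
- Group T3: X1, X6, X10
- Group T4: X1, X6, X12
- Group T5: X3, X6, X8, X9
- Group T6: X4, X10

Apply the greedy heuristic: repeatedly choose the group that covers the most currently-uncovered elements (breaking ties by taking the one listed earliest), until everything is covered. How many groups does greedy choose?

Greedy: pick T1 (covers 5 new) → pick T2 (covers 4 new) → pick T5 (covers 2 new) → pick T4 (covers 1 new). Total picks: 4.

4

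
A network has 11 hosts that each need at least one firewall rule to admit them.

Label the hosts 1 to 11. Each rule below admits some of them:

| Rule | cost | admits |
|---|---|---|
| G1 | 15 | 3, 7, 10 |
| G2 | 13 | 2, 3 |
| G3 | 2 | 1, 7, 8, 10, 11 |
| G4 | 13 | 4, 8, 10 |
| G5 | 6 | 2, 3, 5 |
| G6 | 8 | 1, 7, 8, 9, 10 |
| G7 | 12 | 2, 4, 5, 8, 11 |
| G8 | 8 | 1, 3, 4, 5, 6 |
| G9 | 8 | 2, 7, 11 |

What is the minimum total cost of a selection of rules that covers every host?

24

G3, G5, G6, G8 together cover every host (G3 ∪ G5 ∪ G6 ∪ G8 = {1, 2, 3, 4, 5, 6, 7, 8, 9, 10, 11}); total cost 2 + 6 + 8 + 8 = 24.
No covering selection has total cost below 24.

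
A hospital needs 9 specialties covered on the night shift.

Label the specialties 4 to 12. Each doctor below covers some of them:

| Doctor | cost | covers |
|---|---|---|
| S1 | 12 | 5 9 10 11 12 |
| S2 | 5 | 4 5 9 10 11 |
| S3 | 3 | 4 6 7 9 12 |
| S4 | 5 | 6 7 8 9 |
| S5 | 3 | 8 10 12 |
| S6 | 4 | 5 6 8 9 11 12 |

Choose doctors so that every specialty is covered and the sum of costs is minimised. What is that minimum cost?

10

S3, S5, S6 together cover every specialty (S3 ∪ S5 ∪ S6 = {4, 5, 6, 7, 8, 9, 10, 11, 12}); total cost 3 + 3 + 4 = 10.
No covering selection has total cost below 10.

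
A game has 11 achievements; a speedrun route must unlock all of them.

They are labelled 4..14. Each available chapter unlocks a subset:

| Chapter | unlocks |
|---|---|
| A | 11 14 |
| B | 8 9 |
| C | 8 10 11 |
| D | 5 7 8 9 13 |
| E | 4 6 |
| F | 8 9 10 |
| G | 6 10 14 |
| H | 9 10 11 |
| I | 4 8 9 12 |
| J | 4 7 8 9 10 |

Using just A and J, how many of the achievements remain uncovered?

Union of A, J = {4, 7, 8, 9, 10, 11, 14}.
Not covered: 5, 6, 12, 13 — 4 achievements.

4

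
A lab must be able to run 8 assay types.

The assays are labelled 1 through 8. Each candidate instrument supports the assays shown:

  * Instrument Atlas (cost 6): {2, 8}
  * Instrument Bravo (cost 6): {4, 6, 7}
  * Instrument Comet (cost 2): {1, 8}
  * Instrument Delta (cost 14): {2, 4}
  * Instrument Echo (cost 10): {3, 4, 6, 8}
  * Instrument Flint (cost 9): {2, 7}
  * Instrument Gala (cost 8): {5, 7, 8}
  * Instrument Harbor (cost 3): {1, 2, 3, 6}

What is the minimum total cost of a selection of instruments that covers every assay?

Bravo, Gala, Harbor together cover every assay (Bravo ∪ Gala ∪ Harbor = {1, 2, 3, 4, 5, 6, 7, 8}); total cost 6 + 8 + 3 = 17.
The greedy pick Harbor, Comet, Bravo, Gala costs 19; no covering selection beats 17.

17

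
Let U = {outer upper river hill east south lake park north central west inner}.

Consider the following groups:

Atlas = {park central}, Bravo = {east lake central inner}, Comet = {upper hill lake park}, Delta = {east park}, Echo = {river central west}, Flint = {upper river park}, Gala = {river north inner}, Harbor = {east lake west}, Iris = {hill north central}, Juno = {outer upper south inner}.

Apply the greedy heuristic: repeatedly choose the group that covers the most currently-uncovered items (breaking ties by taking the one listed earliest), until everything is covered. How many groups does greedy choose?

5

Greedy: pick Bravo (covers 4 new) → pick Comet (covers 3 new) → pick Echo (covers 2 new) → pick Juno (covers 2 new) → pick Gala (covers 1 new). Total picks: 5.
(The true minimum cover uses only 4 groups, so greedy is not optimal here.)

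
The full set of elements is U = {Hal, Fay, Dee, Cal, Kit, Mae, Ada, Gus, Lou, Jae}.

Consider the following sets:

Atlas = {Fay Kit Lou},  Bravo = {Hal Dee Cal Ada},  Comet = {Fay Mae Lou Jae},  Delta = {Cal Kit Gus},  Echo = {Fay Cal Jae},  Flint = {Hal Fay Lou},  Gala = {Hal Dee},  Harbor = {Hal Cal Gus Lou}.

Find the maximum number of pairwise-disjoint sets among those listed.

Comet, Delta, Gala are pairwise disjoint (Comet={Fay,Mae,Lou,Jae}; Delta={Cal,Kit,Gus}; Gala={Hal,Dee}).
Every remaining set overlaps one of these, and no 4 of the listed sets are pairwise disjoint, so 3 is the maximum.

3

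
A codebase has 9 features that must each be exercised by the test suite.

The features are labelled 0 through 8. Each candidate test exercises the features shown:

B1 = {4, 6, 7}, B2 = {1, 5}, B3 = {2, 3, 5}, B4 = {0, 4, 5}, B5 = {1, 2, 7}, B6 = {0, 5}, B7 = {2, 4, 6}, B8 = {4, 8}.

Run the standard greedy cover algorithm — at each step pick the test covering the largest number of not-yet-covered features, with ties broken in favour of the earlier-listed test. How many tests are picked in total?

Greedy: pick B1 (covers 3 new) → pick B3 (covers 3 new) → pick B2 (covers 1 new) → pick B4 (covers 1 new) → pick B8 (covers 1 new). Total picks: 5.

5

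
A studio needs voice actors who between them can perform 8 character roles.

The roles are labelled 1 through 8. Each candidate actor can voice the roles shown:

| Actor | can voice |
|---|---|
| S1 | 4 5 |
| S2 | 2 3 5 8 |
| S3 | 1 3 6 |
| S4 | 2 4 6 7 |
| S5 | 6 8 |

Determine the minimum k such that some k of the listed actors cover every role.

3

S2 and S3 and S4 together: S2 ∪ S3 ∪ S4 = {1, 2, 3, 4, 5, 6, 7, 8} — every role is covered.
Only S3 contains 1, so S3 is forced; the remaining 5 roles need at least 2 more actors (each remaining actor adds at most 3) — so at least 3 actors are needed, and 3 is optimal.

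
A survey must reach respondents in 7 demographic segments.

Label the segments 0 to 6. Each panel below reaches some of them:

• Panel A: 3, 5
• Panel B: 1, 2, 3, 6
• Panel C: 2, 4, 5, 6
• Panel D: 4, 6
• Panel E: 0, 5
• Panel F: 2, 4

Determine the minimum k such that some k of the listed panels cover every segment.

3

B and D and E together: B ∪ D ∪ E = {0, 1, 2, 3, 4, 5, 6} — every segment is covered.
Only E contains 0, so E is forced; the remaining 5 segments need at least 2 more panels (each remaining panel adds at most 4) — so at least 3 panels are needed, and 3 is optimal.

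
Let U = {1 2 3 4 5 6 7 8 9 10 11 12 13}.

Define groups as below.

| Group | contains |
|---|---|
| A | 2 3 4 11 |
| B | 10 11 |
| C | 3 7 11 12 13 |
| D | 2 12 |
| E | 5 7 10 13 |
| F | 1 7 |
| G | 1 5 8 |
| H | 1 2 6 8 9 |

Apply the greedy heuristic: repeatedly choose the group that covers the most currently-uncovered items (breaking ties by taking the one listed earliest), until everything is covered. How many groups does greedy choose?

Greedy: pick C (covers 5 new) → pick H (covers 5 new) → pick E (covers 2 new) → pick A (covers 1 new). Total picks: 4.

4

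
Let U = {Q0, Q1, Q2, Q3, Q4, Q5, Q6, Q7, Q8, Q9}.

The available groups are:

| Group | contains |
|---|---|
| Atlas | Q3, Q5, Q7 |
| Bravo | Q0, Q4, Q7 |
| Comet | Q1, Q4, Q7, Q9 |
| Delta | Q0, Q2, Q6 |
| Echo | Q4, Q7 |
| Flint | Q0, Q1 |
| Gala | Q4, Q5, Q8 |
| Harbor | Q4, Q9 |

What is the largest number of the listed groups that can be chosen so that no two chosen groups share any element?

3

Atlas, Flint, Harbor are pairwise disjoint (Atlas={Q3,Q5,Q7}; Flint={Q0,Q1}; Harbor={Q4,Q9}).
Every remaining group overlaps one of these, and no 4 of the listed groups are pairwise disjoint, so 3 is the maximum.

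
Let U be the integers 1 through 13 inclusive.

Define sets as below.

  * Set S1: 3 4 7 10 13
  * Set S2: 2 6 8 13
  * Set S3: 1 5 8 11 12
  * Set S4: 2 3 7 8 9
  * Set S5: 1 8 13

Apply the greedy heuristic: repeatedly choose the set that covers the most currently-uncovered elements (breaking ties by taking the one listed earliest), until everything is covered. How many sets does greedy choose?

4

Greedy: pick S1 (covers 5 new) → pick S3 (covers 5 new) → pick S2 (covers 2 new) → pick S4 (covers 1 new). Total picks: 4.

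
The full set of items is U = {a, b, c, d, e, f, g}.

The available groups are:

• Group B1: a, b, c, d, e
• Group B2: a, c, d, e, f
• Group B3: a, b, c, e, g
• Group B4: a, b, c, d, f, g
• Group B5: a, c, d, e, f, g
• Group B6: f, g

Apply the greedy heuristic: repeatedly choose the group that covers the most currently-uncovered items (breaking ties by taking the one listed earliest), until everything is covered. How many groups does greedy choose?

2

Greedy: pick B4 (covers 6 new) → pick B1 (covers 1 new). Total picks: 2.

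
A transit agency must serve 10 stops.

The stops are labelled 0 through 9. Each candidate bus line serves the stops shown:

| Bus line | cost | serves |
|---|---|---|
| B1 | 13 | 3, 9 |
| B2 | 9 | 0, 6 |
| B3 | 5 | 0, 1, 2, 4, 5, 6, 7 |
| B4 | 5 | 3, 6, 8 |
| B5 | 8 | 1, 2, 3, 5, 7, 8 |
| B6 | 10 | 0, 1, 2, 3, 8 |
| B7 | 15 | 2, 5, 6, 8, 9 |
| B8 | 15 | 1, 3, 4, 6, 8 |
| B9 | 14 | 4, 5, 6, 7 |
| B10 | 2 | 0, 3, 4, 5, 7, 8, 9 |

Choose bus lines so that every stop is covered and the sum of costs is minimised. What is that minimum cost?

7

B3, B10 together cover every stop (B3 ∪ B10 = {0, 1, 2, 3, 4, 5, 6, 7, 8, 9}); total cost 5 + 2 = 7.
No covering selection has total cost below 7.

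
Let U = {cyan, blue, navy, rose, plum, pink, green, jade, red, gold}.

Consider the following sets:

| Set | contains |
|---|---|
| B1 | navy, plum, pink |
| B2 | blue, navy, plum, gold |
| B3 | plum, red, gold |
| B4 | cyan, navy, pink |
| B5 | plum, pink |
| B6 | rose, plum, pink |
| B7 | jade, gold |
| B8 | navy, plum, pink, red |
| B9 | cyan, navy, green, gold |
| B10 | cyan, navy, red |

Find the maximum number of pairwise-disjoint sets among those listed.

B6, B7, B10 are pairwise disjoint (B6={rose,plum,pink}; B7={jade,gold}; B10={cyan,navy,red}).
Every remaining set overlaps one of these, and no 4 of the listed sets are pairwise disjoint, so 3 is the maximum.

3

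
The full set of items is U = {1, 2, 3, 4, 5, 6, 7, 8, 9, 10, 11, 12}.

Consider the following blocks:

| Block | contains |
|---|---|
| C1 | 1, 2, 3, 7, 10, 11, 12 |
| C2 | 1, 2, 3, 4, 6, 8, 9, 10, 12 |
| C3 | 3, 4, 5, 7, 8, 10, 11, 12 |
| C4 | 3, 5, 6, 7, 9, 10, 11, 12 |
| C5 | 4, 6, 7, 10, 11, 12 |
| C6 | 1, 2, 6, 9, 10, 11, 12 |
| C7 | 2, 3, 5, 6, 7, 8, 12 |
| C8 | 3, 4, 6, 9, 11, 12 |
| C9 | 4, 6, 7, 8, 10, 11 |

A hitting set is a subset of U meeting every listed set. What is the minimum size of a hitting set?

2

H = {2, 11} meets every block (each contains at least one member of H), and |H| = 2.
No single item lies in every block, so at least 2 are needed and 2 is optimal.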